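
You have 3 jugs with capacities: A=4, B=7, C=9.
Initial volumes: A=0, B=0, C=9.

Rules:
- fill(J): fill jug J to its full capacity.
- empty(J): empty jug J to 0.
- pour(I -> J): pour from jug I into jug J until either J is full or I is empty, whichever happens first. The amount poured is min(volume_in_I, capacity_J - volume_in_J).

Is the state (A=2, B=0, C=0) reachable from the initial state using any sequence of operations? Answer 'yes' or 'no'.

BFS from (A=0, B=0, C=9):
  1. pour(C -> B) -> (A=0 B=7 C=2)
  2. empty(B) -> (A=0 B=0 C=2)
  3. pour(C -> A) -> (A=2 B=0 C=0)
Target reached → yes.

Answer: yes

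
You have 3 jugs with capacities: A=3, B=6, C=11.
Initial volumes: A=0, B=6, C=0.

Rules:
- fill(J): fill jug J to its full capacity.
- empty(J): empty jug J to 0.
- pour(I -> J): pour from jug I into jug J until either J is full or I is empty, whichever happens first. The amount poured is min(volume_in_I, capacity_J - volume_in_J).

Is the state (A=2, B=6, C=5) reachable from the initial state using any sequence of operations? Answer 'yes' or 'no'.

Answer: yes

Derivation:
BFS from (A=0, B=6, C=0):
  1. empty(B) -> (A=0 B=0 C=0)
  2. fill(C) -> (A=0 B=0 C=11)
  3. pour(C -> A) -> (A=3 B=0 C=8)
  4. empty(A) -> (A=0 B=0 C=8)
  5. pour(C -> B) -> (A=0 B=6 C=2)
  6. empty(B) -> (A=0 B=0 C=2)
  7. pour(C -> A) -> (A=2 B=0 C=0)
  8. fill(C) -> (A=2 B=0 C=11)
  9. pour(C -> B) -> (A=2 B=6 C=5)
Target reached → yes.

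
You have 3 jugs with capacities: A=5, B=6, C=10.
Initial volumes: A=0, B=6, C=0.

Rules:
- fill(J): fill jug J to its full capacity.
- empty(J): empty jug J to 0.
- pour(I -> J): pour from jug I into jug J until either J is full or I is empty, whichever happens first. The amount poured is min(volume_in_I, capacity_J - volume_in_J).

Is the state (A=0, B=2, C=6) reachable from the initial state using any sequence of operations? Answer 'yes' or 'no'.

Answer: yes

Derivation:
BFS from (A=0, B=6, C=0):
  1. pour(B -> A) -> (A=5 B=1 C=0)
  2. empty(A) -> (A=0 B=1 C=0)
  3. pour(B -> A) -> (A=1 B=0 C=0)
  4. fill(B) -> (A=1 B=6 C=0)
  5. pour(B -> C) -> (A=1 B=0 C=6)
  6. fill(B) -> (A=1 B=6 C=6)
  7. pour(B -> A) -> (A=5 B=2 C=6)
  8. empty(A) -> (A=0 B=2 C=6)
Target reached → yes.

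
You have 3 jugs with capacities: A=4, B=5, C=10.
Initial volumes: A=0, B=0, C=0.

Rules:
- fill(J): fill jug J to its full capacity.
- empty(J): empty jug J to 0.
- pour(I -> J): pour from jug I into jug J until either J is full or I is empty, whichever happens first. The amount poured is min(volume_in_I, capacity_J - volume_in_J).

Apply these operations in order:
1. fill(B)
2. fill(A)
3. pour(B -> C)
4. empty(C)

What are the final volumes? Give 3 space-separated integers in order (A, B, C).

Step 1: fill(B) -> (A=0 B=5 C=0)
Step 2: fill(A) -> (A=4 B=5 C=0)
Step 3: pour(B -> C) -> (A=4 B=0 C=5)
Step 4: empty(C) -> (A=4 B=0 C=0)

Answer: 4 0 0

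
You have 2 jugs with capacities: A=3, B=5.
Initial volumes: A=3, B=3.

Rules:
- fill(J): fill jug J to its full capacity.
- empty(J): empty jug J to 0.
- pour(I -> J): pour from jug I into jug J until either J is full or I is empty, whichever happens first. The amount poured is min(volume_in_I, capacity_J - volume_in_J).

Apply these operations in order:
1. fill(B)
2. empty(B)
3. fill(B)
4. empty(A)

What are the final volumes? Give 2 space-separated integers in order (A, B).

Answer: 0 5

Derivation:
Step 1: fill(B) -> (A=3 B=5)
Step 2: empty(B) -> (A=3 B=0)
Step 3: fill(B) -> (A=3 B=5)
Step 4: empty(A) -> (A=0 B=5)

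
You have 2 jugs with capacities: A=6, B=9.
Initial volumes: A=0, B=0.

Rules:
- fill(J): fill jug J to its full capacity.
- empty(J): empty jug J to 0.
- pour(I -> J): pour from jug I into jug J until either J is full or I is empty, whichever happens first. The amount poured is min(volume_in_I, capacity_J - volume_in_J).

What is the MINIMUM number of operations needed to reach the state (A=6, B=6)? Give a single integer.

Answer: 3

Derivation:
BFS from (A=0, B=0). One shortest path:
  1. fill(A) -> (A=6 B=0)
  2. pour(A -> B) -> (A=0 B=6)
  3. fill(A) -> (A=6 B=6)
Reached target in 3 moves.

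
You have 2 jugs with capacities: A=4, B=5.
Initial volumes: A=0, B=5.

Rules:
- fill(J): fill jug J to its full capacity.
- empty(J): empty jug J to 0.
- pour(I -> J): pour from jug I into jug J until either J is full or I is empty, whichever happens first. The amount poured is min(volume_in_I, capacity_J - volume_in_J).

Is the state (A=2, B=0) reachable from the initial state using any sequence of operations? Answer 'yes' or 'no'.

BFS from (A=0, B=5):
  1. pour(B -> A) -> (A=4 B=1)
  2. empty(A) -> (A=0 B=1)
  3. pour(B -> A) -> (A=1 B=0)
  4. fill(B) -> (A=1 B=5)
  5. pour(B -> A) -> (A=4 B=2)
  6. empty(A) -> (A=0 B=2)
  7. pour(B -> A) -> (A=2 B=0)
Target reached → yes.

Answer: yes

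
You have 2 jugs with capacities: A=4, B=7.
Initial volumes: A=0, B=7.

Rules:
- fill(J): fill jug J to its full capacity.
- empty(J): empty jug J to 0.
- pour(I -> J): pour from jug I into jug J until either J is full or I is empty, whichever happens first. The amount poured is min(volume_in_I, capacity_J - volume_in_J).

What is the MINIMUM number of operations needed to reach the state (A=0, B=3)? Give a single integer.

BFS from (A=0, B=7). One shortest path:
  1. pour(B -> A) -> (A=4 B=3)
  2. empty(A) -> (A=0 B=3)
Reached target in 2 moves.

Answer: 2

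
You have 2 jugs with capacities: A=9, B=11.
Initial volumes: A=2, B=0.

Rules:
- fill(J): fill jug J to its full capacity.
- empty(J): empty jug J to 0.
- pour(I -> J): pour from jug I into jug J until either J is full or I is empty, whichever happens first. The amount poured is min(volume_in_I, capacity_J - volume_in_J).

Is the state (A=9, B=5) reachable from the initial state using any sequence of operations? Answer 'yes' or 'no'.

Answer: yes

Derivation:
BFS from (A=2, B=0):
  1. fill(A) -> (A=9 B=0)
  2. pour(A -> B) -> (A=0 B=9)
  3. fill(A) -> (A=9 B=9)
  4. pour(A -> B) -> (A=7 B=11)
  5. empty(B) -> (A=7 B=0)
  6. pour(A -> B) -> (A=0 B=7)
  7. fill(A) -> (A=9 B=7)
  8. pour(A -> B) -> (A=5 B=11)
  9. empty(B) -> (A=5 B=0)
  10. pour(A -> B) -> (A=0 B=5)
  11. fill(A) -> (A=9 B=5)
Target reached → yes.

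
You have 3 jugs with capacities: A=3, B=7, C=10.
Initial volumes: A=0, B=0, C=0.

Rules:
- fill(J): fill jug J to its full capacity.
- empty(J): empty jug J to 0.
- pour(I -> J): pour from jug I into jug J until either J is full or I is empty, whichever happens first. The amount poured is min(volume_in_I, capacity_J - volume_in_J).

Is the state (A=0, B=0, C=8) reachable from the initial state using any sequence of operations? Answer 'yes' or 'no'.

Answer: yes

Derivation:
BFS from (A=0, B=0, C=0):
  1. fill(B) -> (A=0 B=7 C=0)
  2. pour(B -> A) -> (A=3 B=4 C=0)
  3. empty(A) -> (A=0 B=4 C=0)
  4. pour(B -> A) -> (A=3 B=1 C=0)
  5. empty(A) -> (A=0 B=1 C=0)
  6. pour(B -> C) -> (A=0 B=0 C=1)
  7. fill(B) -> (A=0 B=7 C=1)
  8. pour(B -> C) -> (A=0 B=0 C=8)
Target reached → yes.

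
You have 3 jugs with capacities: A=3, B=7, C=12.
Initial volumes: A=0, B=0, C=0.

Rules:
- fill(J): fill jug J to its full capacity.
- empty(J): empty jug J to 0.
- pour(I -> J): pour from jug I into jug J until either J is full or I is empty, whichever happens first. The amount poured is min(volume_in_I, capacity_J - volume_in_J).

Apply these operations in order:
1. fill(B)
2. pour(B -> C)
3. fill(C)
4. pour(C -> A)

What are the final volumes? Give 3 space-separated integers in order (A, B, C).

Step 1: fill(B) -> (A=0 B=7 C=0)
Step 2: pour(B -> C) -> (A=0 B=0 C=7)
Step 3: fill(C) -> (A=0 B=0 C=12)
Step 4: pour(C -> A) -> (A=3 B=0 C=9)

Answer: 3 0 9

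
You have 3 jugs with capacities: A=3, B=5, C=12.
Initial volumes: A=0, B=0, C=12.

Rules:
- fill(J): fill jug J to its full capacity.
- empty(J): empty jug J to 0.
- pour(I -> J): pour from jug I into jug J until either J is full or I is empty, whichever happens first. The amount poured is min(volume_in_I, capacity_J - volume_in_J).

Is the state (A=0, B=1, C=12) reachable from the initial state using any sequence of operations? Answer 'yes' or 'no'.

BFS from (A=0, B=0, C=12):
  1. fill(A) -> (A=3 B=0 C=12)
  2. pour(A -> B) -> (A=0 B=3 C=12)
  3. fill(A) -> (A=3 B=3 C=12)
  4. pour(A -> B) -> (A=1 B=5 C=12)
  5. empty(B) -> (A=1 B=0 C=12)
  6. pour(A -> B) -> (A=0 B=1 C=12)
Target reached → yes.

Answer: yes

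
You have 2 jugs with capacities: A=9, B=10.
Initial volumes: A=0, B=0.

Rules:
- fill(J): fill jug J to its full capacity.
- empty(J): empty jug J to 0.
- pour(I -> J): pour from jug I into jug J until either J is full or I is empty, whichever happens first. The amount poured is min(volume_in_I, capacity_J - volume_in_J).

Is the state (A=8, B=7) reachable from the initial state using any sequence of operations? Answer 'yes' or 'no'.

Answer: no

Derivation:
BFS explored all 38 reachable states.
Reachable set includes: (0,0), (0,1), (0,2), (0,3), (0,4), (0,5), (0,6), (0,7), (0,8), (0,9), (0,10), (1,0) ...
Target (A=8, B=7) not in reachable set → no.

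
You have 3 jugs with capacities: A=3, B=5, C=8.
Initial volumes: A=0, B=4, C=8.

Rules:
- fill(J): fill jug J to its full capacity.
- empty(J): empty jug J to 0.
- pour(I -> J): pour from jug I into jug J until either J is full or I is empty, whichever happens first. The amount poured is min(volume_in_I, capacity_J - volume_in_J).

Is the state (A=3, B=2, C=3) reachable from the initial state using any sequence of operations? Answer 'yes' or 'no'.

BFS from (A=0, B=4, C=8):
  1. empty(B) -> (A=0 B=0 C=8)
  2. pour(C -> B) -> (A=0 B=5 C=3)
  3. pour(B -> A) -> (A=3 B=2 C=3)
Target reached → yes.

Answer: yes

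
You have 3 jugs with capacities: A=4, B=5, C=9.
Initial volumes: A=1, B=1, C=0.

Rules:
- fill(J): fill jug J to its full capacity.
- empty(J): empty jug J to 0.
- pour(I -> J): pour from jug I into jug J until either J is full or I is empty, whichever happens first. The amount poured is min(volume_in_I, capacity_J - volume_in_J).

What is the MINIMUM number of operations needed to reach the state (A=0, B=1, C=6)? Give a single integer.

Answer: 3

Derivation:
BFS from (A=1, B=1, C=0). One shortest path:
  1. fill(C) -> (A=1 B=1 C=9)
  2. pour(C -> A) -> (A=4 B=1 C=6)
  3. empty(A) -> (A=0 B=1 C=6)
Reached target in 3 moves.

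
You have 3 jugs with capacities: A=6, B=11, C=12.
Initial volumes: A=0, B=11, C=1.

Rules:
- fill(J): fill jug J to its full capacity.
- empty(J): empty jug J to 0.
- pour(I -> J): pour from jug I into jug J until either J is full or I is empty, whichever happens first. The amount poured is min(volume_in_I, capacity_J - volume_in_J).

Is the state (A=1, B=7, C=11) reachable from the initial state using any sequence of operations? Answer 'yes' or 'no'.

Answer: no

Derivation:
BFS explored all 542 reachable states.
Reachable set includes: (0,0,0), (0,0,1), (0,0,2), (0,0,3), (0,0,4), (0,0,5), (0,0,6), (0,0,7), (0,0,8), (0,0,9), (0,0,10), (0,0,11) ...
Target (A=1, B=7, C=11) not in reachable set → no.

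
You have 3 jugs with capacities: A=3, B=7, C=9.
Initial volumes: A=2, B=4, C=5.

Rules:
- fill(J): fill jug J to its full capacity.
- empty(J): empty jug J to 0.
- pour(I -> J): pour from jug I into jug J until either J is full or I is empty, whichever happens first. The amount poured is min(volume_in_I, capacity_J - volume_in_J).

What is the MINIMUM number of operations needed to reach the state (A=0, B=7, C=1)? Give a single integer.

BFS from (A=2, B=4, C=5). One shortest path:
  1. pour(B -> A) -> (A=3 B=3 C=5)
  2. empty(A) -> (A=0 B=3 C=5)
  3. pour(C -> B) -> (A=0 B=7 C=1)
Reached target in 3 moves.

Answer: 3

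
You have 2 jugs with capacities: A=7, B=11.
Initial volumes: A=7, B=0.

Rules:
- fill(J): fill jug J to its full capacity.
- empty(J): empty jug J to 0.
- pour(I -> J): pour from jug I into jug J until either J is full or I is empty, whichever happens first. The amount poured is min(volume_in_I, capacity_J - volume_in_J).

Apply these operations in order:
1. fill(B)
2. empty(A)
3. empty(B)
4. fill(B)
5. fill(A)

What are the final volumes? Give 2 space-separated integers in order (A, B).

Step 1: fill(B) -> (A=7 B=11)
Step 2: empty(A) -> (A=0 B=11)
Step 3: empty(B) -> (A=0 B=0)
Step 4: fill(B) -> (A=0 B=11)
Step 5: fill(A) -> (A=7 B=11)

Answer: 7 11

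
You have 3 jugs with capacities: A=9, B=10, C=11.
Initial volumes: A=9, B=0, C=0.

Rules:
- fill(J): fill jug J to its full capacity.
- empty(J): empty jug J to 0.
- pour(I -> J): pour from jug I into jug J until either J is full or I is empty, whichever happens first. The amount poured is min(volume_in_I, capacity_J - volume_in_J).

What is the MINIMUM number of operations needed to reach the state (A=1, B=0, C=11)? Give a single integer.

Answer: 6

Derivation:
BFS from (A=9, B=0, C=0). One shortest path:
  1. empty(A) -> (A=0 B=0 C=0)
  2. fill(B) -> (A=0 B=10 C=0)
  3. fill(C) -> (A=0 B=10 C=11)
  4. pour(B -> A) -> (A=9 B=1 C=11)
  5. empty(A) -> (A=0 B=1 C=11)
  6. pour(B -> A) -> (A=1 B=0 C=11)
Reached target in 6 moves.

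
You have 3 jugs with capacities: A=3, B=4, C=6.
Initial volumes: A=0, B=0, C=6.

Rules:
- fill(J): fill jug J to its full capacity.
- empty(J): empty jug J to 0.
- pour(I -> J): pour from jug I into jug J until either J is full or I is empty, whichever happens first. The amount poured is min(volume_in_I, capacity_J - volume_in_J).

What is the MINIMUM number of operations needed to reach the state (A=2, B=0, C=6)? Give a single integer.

BFS from (A=0, B=0, C=6). One shortest path:
  1. pour(C -> B) -> (A=0 B=4 C=2)
  2. empty(B) -> (A=0 B=0 C=2)
  3. pour(C -> A) -> (A=2 B=0 C=0)
  4. fill(C) -> (A=2 B=0 C=6)
Reached target in 4 moves.

Answer: 4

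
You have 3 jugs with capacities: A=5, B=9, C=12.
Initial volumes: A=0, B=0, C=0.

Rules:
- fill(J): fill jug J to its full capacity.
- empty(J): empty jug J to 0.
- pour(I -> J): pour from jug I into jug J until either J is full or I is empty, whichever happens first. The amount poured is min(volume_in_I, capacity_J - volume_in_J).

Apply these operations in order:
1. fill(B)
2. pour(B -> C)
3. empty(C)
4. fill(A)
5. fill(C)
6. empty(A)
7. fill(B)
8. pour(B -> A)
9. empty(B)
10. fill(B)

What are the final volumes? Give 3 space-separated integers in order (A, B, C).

Step 1: fill(B) -> (A=0 B=9 C=0)
Step 2: pour(B -> C) -> (A=0 B=0 C=9)
Step 3: empty(C) -> (A=0 B=0 C=0)
Step 4: fill(A) -> (A=5 B=0 C=0)
Step 5: fill(C) -> (A=5 B=0 C=12)
Step 6: empty(A) -> (A=0 B=0 C=12)
Step 7: fill(B) -> (A=0 B=9 C=12)
Step 8: pour(B -> A) -> (A=5 B=4 C=12)
Step 9: empty(B) -> (A=5 B=0 C=12)
Step 10: fill(B) -> (A=5 B=9 C=12)

Answer: 5 9 12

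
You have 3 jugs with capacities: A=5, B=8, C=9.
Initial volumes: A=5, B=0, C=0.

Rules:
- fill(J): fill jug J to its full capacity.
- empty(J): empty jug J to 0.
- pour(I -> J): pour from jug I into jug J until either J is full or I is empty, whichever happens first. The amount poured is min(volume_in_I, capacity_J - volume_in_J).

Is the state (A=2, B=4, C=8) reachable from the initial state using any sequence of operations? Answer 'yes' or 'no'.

Answer: no

Derivation:
BFS explored all 316 reachable states.
Reachable set includes: (0,0,0), (0,0,1), (0,0,2), (0,0,3), (0,0,4), (0,0,5), (0,0,6), (0,0,7), (0,0,8), (0,0,9), (0,1,0), (0,1,1) ...
Target (A=2, B=4, C=8) not in reachable set → no.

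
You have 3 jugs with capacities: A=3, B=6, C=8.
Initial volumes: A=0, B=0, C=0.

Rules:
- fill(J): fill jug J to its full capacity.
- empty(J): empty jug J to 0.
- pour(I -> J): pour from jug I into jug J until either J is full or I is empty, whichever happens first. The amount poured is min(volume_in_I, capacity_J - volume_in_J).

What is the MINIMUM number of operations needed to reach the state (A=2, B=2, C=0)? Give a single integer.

BFS from (A=0, B=0, C=0). One shortest path:
  1. fill(C) -> (A=0 B=0 C=8)
  2. pour(C -> B) -> (A=0 B=6 C=2)
  3. empty(B) -> (A=0 B=0 C=2)
  4. pour(C -> A) -> (A=2 B=0 C=0)
  5. fill(C) -> (A=2 B=0 C=8)
  6. pour(C -> B) -> (A=2 B=6 C=2)
  7. empty(B) -> (A=2 B=0 C=2)
  8. pour(C -> B) -> (A=2 B=2 C=0)
Reached target in 8 moves.

Answer: 8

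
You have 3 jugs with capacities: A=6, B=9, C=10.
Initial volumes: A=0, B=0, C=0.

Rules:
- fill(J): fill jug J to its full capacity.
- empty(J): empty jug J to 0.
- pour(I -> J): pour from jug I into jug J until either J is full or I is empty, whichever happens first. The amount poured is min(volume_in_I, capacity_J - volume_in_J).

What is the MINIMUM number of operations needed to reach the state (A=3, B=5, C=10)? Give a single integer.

BFS from (A=0, B=0, C=0). One shortest path:
  1. fill(B) -> (A=0 B=9 C=0)
  2. pour(B -> A) -> (A=6 B=3 C=0)
  3. pour(A -> C) -> (A=0 B=3 C=6)
  4. pour(B -> A) -> (A=3 B=0 C=6)
  5. fill(B) -> (A=3 B=9 C=6)
  6. pour(B -> C) -> (A=3 B=5 C=10)
Reached target in 6 moves.

Answer: 6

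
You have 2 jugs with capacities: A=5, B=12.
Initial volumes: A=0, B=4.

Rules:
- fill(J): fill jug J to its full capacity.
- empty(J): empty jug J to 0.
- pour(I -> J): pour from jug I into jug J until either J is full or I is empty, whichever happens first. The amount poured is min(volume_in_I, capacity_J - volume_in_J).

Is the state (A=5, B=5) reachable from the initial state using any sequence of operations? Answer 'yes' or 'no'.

Answer: yes

Derivation:
BFS from (A=0, B=4):
  1. fill(A) -> (A=5 B=4)
  2. empty(B) -> (A=5 B=0)
  3. pour(A -> B) -> (A=0 B=5)
  4. fill(A) -> (A=5 B=5)
Target reached → yes.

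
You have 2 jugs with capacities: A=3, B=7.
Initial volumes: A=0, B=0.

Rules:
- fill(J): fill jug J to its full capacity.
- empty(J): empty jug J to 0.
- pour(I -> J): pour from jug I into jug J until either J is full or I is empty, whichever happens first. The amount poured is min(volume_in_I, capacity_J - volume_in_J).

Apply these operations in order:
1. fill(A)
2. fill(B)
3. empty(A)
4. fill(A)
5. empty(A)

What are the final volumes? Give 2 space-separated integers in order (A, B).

Step 1: fill(A) -> (A=3 B=0)
Step 2: fill(B) -> (A=3 B=7)
Step 3: empty(A) -> (A=0 B=7)
Step 4: fill(A) -> (A=3 B=7)
Step 5: empty(A) -> (A=0 B=7)

Answer: 0 7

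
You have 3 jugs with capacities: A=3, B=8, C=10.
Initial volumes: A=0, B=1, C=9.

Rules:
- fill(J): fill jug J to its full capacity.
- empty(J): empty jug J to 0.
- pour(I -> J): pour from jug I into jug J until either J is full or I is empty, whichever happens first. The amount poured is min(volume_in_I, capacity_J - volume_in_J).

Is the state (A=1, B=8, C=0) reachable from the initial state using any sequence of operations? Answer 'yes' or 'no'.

Answer: yes

Derivation:
BFS from (A=0, B=1, C=9):
  1. empty(B) -> (A=0 B=0 C=9)
  2. pour(C -> B) -> (A=0 B=8 C=1)
  3. pour(C -> A) -> (A=1 B=8 C=0)
Target reached → yes.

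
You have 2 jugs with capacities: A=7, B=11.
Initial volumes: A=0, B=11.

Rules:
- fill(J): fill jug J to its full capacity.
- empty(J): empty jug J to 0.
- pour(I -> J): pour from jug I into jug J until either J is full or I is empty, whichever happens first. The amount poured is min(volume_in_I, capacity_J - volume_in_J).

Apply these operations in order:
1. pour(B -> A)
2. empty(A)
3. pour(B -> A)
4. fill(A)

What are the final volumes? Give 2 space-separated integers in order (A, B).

Step 1: pour(B -> A) -> (A=7 B=4)
Step 2: empty(A) -> (A=0 B=4)
Step 3: pour(B -> A) -> (A=4 B=0)
Step 4: fill(A) -> (A=7 B=0)

Answer: 7 0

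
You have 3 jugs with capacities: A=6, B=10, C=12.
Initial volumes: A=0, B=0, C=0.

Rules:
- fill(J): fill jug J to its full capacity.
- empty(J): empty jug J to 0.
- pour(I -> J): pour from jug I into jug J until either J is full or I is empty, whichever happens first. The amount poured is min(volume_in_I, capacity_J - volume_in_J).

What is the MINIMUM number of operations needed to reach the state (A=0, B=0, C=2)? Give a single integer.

BFS from (A=0, B=0, C=0). One shortest path:
  1. fill(C) -> (A=0 B=0 C=12)
  2. pour(C -> B) -> (A=0 B=10 C=2)
  3. empty(B) -> (A=0 B=0 C=2)
Reached target in 3 moves.

Answer: 3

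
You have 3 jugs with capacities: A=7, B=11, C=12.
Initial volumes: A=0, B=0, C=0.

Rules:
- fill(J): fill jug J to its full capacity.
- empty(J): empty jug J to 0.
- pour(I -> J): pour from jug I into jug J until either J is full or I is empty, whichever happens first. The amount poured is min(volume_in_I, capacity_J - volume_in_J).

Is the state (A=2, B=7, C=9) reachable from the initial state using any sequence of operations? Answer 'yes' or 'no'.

BFS explored all 588 reachable states.
Reachable set includes: (0,0,0), (0,0,1), (0,0,2), (0,0,3), (0,0,4), (0,0,5), (0,0,6), (0,0,7), (0,0,8), (0,0,9), (0,0,10), (0,0,11) ...
Target (A=2, B=7, C=9) not in reachable set → no.

Answer: no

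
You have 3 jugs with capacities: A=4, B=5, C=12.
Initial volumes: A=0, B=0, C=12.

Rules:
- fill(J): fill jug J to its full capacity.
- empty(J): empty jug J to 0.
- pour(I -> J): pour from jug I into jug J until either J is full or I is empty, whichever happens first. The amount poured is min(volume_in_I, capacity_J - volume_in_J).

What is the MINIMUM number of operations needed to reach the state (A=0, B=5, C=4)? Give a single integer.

BFS from (A=0, B=0, C=12). One shortest path:
  1. fill(A) -> (A=4 B=0 C=12)
  2. fill(B) -> (A=4 B=5 C=12)
  3. empty(C) -> (A=4 B=5 C=0)
  4. pour(A -> C) -> (A=0 B=5 C=4)
Reached target in 4 moves.

Answer: 4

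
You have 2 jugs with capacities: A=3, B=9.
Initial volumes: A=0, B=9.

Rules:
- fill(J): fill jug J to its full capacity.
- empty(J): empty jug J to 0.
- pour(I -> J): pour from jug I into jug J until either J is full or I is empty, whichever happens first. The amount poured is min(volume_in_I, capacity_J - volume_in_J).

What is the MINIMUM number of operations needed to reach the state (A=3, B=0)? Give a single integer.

BFS from (A=0, B=9). One shortest path:
  1. fill(A) -> (A=3 B=9)
  2. empty(B) -> (A=3 B=0)
Reached target in 2 moves.

Answer: 2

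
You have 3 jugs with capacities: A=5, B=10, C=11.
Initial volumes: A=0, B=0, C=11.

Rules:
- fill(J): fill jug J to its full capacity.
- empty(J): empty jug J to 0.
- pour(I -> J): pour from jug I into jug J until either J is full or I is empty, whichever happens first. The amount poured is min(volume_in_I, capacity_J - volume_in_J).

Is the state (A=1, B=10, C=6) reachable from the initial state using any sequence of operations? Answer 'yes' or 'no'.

BFS from (A=0, B=0, C=11):
  1. pour(C -> A) -> (A=5 B=0 C=6)
  2. empty(A) -> (A=0 B=0 C=6)
  3. pour(C -> B) -> (A=0 B=6 C=0)
  4. fill(C) -> (A=0 B=6 C=11)
  5. pour(C -> A) -> (A=5 B=6 C=6)
  6. pour(A -> B) -> (A=1 B=10 C=6)
Target reached → yes.

Answer: yes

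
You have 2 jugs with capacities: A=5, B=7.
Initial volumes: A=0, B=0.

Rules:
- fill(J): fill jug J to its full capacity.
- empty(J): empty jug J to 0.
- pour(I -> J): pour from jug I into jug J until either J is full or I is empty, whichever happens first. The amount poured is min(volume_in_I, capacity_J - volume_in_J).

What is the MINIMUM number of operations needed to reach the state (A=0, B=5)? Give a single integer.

Answer: 2

Derivation:
BFS from (A=0, B=0). One shortest path:
  1. fill(A) -> (A=5 B=0)
  2. pour(A -> B) -> (A=0 B=5)
Reached target in 2 moves.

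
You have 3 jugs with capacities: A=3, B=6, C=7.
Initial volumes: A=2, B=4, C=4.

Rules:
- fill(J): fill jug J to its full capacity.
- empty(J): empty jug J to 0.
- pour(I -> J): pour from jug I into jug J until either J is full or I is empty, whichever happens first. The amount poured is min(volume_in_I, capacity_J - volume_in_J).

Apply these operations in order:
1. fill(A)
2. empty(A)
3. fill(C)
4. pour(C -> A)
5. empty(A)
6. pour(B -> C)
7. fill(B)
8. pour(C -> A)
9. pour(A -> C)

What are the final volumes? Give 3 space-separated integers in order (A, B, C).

Step 1: fill(A) -> (A=3 B=4 C=4)
Step 2: empty(A) -> (A=0 B=4 C=4)
Step 3: fill(C) -> (A=0 B=4 C=7)
Step 4: pour(C -> A) -> (A=3 B=4 C=4)
Step 5: empty(A) -> (A=0 B=4 C=4)
Step 6: pour(B -> C) -> (A=0 B=1 C=7)
Step 7: fill(B) -> (A=0 B=6 C=7)
Step 8: pour(C -> A) -> (A=3 B=6 C=4)
Step 9: pour(A -> C) -> (A=0 B=6 C=7)

Answer: 0 6 7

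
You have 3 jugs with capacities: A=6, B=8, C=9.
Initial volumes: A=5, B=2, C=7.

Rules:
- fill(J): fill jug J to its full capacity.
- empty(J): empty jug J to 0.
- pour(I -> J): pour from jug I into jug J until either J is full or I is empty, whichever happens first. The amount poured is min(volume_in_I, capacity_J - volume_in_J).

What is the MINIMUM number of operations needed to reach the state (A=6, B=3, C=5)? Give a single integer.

BFS from (A=5, B=2, C=7). One shortest path:
  1. fill(C) -> (A=5 B=2 C=9)
  2. pour(C -> B) -> (A=5 B=8 C=3)
  3. empty(B) -> (A=5 B=0 C=3)
  4. pour(C -> B) -> (A=5 B=3 C=0)
  5. pour(A -> C) -> (A=0 B=3 C=5)
  6. fill(A) -> (A=6 B=3 C=5)
Reached target in 6 moves.

Answer: 6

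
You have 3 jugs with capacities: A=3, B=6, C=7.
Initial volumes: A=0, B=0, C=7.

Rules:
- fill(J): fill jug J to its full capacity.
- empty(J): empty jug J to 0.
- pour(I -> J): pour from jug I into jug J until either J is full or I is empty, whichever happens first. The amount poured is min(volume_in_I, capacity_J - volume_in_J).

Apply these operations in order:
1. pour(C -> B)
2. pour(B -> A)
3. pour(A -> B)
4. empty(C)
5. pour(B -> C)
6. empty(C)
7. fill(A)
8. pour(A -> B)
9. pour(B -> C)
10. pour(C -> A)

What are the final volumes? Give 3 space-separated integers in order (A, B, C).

Step 1: pour(C -> B) -> (A=0 B=6 C=1)
Step 2: pour(B -> A) -> (A=3 B=3 C=1)
Step 3: pour(A -> B) -> (A=0 B=6 C=1)
Step 4: empty(C) -> (A=0 B=6 C=0)
Step 5: pour(B -> C) -> (A=0 B=0 C=6)
Step 6: empty(C) -> (A=0 B=0 C=0)
Step 7: fill(A) -> (A=3 B=0 C=0)
Step 8: pour(A -> B) -> (A=0 B=3 C=0)
Step 9: pour(B -> C) -> (A=0 B=0 C=3)
Step 10: pour(C -> A) -> (A=3 B=0 C=0)

Answer: 3 0 0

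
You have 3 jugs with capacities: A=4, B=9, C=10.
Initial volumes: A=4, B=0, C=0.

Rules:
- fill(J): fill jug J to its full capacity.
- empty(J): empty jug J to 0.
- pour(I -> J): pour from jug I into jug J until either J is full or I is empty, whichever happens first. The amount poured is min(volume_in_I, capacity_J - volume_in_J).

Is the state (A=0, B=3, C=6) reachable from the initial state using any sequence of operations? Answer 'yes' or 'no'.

BFS from (A=4, B=0, C=0):
  1. fill(B) -> (A=4 B=9 C=0)
  2. pour(A -> C) -> (A=0 B=9 C=4)
  3. pour(B -> C) -> (A=0 B=3 C=10)
  4. pour(C -> A) -> (A=4 B=3 C=6)
  5. empty(A) -> (A=0 B=3 C=6)
Target reached → yes.

Answer: yes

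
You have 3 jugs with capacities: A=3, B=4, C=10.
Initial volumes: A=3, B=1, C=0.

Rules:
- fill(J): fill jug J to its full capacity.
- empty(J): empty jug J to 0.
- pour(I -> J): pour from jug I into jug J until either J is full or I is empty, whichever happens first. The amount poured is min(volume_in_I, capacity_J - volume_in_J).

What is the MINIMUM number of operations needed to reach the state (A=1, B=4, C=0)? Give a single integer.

BFS from (A=3, B=1, C=0). One shortest path:
  1. empty(A) -> (A=0 B=1 C=0)
  2. pour(B -> A) -> (A=1 B=0 C=0)
  3. fill(B) -> (A=1 B=4 C=0)
Reached target in 3 moves.

Answer: 3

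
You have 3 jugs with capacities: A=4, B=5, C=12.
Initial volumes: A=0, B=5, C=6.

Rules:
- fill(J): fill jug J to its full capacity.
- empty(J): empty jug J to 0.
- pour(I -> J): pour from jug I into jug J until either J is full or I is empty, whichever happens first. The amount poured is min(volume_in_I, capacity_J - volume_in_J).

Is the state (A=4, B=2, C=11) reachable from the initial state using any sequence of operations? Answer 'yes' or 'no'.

Answer: yes

Derivation:
BFS from (A=0, B=5, C=6):
  1. pour(B -> A) -> (A=4 B=1 C=6)
  2. empty(A) -> (A=0 B=1 C=6)
  3. pour(B -> A) -> (A=1 B=0 C=6)
  4. fill(B) -> (A=1 B=5 C=6)
  5. pour(B -> C) -> (A=1 B=0 C=11)
  6. fill(B) -> (A=1 B=5 C=11)
  7. pour(B -> A) -> (A=4 B=2 C=11)
Target reached → yes.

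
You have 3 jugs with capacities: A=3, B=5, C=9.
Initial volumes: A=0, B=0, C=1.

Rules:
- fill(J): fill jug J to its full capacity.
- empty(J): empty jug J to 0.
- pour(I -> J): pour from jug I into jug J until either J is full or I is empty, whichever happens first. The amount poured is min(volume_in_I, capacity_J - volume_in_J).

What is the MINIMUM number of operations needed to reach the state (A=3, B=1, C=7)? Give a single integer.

Answer: 6

Derivation:
BFS from (A=0, B=0, C=1). One shortest path:
  1. fill(B) -> (A=0 B=5 C=1)
  2. pour(C -> A) -> (A=1 B=5 C=0)
  3. pour(B -> C) -> (A=1 B=0 C=5)
  4. fill(B) -> (A=1 B=5 C=5)
  5. pour(B -> C) -> (A=1 B=1 C=9)
  6. pour(C -> A) -> (A=3 B=1 C=7)
Reached target in 6 moves.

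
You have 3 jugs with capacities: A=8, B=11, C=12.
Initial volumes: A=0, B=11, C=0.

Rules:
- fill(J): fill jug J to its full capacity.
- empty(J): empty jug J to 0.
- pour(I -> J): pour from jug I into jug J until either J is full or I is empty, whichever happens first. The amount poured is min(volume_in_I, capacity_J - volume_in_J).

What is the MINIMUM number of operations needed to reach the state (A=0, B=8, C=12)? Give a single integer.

Answer: 4

Derivation:
BFS from (A=0, B=11, C=0). One shortest path:
  1. fill(A) -> (A=8 B=11 C=0)
  2. empty(B) -> (A=8 B=0 C=0)
  3. fill(C) -> (A=8 B=0 C=12)
  4. pour(A -> B) -> (A=0 B=8 C=12)
Reached target in 4 moves.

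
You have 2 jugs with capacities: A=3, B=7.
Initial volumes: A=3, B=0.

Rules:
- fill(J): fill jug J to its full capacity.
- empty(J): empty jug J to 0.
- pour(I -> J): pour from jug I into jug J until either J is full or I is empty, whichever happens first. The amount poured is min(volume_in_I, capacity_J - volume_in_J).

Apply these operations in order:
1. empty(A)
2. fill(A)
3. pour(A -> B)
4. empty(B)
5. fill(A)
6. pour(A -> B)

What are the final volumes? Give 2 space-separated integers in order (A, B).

Step 1: empty(A) -> (A=0 B=0)
Step 2: fill(A) -> (A=3 B=0)
Step 3: pour(A -> B) -> (A=0 B=3)
Step 4: empty(B) -> (A=0 B=0)
Step 5: fill(A) -> (A=3 B=0)
Step 6: pour(A -> B) -> (A=0 B=3)

Answer: 0 3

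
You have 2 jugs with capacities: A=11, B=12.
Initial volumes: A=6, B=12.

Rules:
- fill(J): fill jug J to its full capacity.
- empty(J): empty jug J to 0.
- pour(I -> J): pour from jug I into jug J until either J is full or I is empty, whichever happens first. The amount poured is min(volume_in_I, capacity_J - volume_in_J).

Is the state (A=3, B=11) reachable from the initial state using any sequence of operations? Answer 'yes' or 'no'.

Answer: no

Derivation:
BFS explored all 46 reachable states.
Reachable set includes: (0,0), (0,1), (0,2), (0,3), (0,4), (0,5), (0,6), (0,7), (0,8), (0,9), (0,10), (0,11) ...
Target (A=3, B=11) not in reachable set → no.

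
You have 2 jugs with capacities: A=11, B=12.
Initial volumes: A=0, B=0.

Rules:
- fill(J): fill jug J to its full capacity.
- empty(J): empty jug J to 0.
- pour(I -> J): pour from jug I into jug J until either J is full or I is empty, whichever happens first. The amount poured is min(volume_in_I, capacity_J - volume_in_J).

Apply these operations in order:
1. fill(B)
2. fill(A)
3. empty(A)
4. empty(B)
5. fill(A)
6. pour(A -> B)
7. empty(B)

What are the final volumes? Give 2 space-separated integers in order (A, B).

Answer: 0 0

Derivation:
Step 1: fill(B) -> (A=0 B=12)
Step 2: fill(A) -> (A=11 B=12)
Step 3: empty(A) -> (A=0 B=12)
Step 4: empty(B) -> (A=0 B=0)
Step 5: fill(A) -> (A=11 B=0)
Step 6: pour(A -> B) -> (A=0 B=11)
Step 7: empty(B) -> (A=0 B=0)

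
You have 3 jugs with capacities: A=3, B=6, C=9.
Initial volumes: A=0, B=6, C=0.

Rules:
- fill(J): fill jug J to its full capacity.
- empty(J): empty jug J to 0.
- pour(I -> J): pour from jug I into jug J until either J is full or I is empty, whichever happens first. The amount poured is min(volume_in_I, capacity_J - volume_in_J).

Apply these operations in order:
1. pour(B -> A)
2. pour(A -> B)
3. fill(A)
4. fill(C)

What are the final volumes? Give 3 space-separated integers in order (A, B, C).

Answer: 3 6 9

Derivation:
Step 1: pour(B -> A) -> (A=3 B=3 C=0)
Step 2: pour(A -> B) -> (A=0 B=6 C=0)
Step 3: fill(A) -> (A=3 B=6 C=0)
Step 4: fill(C) -> (A=3 B=6 C=9)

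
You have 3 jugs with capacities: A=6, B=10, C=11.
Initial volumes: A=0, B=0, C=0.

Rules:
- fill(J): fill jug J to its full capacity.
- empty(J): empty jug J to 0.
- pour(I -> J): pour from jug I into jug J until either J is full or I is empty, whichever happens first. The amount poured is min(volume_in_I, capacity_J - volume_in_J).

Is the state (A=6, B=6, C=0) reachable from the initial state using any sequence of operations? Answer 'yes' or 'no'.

Answer: yes

Derivation:
BFS from (A=0, B=0, C=0):
  1. fill(A) -> (A=6 B=0 C=0)
  2. pour(A -> B) -> (A=0 B=6 C=0)
  3. fill(A) -> (A=6 B=6 C=0)
Target reached → yes.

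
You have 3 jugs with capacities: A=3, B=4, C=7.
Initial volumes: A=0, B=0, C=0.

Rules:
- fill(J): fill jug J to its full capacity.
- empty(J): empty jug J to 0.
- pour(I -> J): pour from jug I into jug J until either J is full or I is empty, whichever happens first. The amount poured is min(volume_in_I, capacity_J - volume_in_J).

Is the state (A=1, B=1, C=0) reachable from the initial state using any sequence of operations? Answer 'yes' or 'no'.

BFS from (A=0, B=0, C=0):
  1. fill(B) -> (A=0 B=4 C=0)
  2. pour(B -> A) -> (A=3 B=1 C=0)
  3. empty(A) -> (A=0 B=1 C=0)
  4. pour(B -> C) -> (A=0 B=0 C=1)
  5. fill(B) -> (A=0 B=4 C=1)
  6. pour(B -> A) -> (A=3 B=1 C=1)
  7. empty(A) -> (A=0 B=1 C=1)
  8. pour(C -> A) -> (A=1 B=1 C=0)
Target reached → yes.

Answer: yes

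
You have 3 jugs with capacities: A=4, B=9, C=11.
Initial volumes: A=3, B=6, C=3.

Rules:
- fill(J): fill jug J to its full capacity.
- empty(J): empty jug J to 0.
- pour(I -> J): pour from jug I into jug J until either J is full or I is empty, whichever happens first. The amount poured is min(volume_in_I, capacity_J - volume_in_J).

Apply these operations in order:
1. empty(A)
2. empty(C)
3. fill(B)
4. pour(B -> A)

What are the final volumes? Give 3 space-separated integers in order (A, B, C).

Answer: 4 5 0

Derivation:
Step 1: empty(A) -> (A=0 B=6 C=3)
Step 2: empty(C) -> (A=0 B=6 C=0)
Step 3: fill(B) -> (A=0 B=9 C=0)
Step 4: pour(B -> A) -> (A=4 B=5 C=0)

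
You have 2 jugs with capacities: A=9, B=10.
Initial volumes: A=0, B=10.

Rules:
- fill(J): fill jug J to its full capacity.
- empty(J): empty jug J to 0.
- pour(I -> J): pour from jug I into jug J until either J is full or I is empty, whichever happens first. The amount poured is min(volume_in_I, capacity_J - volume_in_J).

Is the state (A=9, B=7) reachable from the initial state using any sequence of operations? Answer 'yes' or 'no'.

Answer: yes

Derivation:
BFS from (A=0, B=10):
  1. fill(A) -> (A=9 B=10)
  2. empty(B) -> (A=9 B=0)
  3. pour(A -> B) -> (A=0 B=9)
  4. fill(A) -> (A=9 B=9)
  5. pour(A -> B) -> (A=8 B=10)
  6. empty(B) -> (A=8 B=0)
  7. pour(A -> B) -> (A=0 B=8)
  8. fill(A) -> (A=9 B=8)
  9. pour(A -> B) -> (A=7 B=10)
  10. empty(B) -> (A=7 B=0)
  11. pour(A -> B) -> (A=0 B=7)
  12. fill(A) -> (A=9 B=7)
Target reached → yes.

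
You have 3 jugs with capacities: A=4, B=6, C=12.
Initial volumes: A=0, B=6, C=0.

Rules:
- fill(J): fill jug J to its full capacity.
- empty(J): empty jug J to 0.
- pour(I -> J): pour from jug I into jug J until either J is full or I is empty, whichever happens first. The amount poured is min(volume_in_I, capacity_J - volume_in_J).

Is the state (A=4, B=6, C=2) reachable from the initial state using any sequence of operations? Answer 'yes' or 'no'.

Answer: yes

Derivation:
BFS from (A=0, B=6, C=0):
  1. pour(B -> A) -> (A=4 B=2 C=0)
  2. pour(B -> C) -> (A=4 B=0 C=2)
  3. fill(B) -> (A=4 B=6 C=2)
Target reached → yes.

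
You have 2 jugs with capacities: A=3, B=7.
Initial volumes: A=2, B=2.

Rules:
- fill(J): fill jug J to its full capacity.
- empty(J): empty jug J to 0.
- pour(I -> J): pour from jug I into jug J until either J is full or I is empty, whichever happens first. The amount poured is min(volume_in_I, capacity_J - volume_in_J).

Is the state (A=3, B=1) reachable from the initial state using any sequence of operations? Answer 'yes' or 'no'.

BFS from (A=2, B=2):
  1. pour(B -> A) -> (A=3 B=1)
Target reached → yes.

Answer: yes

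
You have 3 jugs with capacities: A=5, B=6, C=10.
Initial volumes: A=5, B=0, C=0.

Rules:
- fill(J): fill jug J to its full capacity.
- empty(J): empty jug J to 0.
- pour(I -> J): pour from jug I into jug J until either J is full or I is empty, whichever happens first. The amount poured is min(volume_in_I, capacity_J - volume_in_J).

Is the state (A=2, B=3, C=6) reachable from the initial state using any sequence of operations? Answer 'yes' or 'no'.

Answer: no

Derivation:
BFS explored all 282 reachable states.
Reachable set includes: (0,0,0), (0,0,1), (0,0,2), (0,0,3), (0,0,4), (0,0,5), (0,0,6), (0,0,7), (0,0,8), (0,0,9), (0,0,10), (0,1,0) ...
Target (A=2, B=3, C=6) not in reachable set → no.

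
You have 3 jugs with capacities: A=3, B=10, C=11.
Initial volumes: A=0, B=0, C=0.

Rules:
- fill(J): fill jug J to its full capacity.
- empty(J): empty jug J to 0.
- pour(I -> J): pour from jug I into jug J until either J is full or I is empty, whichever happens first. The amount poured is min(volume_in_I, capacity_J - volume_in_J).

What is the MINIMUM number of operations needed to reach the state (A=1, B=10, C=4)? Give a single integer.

Answer: 8

Derivation:
BFS from (A=0, B=0, C=0). One shortest path:
  1. fill(A) -> (A=3 B=0 C=0)
  2. fill(C) -> (A=3 B=0 C=11)
  3. pour(C -> B) -> (A=3 B=10 C=1)
  4. empty(B) -> (A=3 B=0 C=1)
  5. pour(A -> B) -> (A=0 B=3 C=1)
  6. pour(C -> A) -> (A=1 B=3 C=0)
  7. fill(C) -> (A=1 B=3 C=11)
  8. pour(C -> B) -> (A=1 B=10 C=4)
Reached target in 8 moves.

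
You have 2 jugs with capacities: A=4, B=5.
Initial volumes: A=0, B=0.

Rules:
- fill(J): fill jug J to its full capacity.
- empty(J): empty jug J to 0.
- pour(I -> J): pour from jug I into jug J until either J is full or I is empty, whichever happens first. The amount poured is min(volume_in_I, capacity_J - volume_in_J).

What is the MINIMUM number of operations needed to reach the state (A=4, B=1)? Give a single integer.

Answer: 2

Derivation:
BFS from (A=0, B=0). One shortest path:
  1. fill(B) -> (A=0 B=5)
  2. pour(B -> A) -> (A=4 B=1)
Reached target in 2 moves.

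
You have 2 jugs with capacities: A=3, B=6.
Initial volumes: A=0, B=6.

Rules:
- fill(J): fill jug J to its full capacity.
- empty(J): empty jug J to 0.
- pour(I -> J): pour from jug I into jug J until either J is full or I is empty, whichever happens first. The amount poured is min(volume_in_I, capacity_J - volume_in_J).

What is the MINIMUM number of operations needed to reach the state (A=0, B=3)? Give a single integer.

BFS from (A=0, B=6). One shortest path:
  1. pour(B -> A) -> (A=3 B=3)
  2. empty(A) -> (A=0 B=3)
Reached target in 2 moves.

Answer: 2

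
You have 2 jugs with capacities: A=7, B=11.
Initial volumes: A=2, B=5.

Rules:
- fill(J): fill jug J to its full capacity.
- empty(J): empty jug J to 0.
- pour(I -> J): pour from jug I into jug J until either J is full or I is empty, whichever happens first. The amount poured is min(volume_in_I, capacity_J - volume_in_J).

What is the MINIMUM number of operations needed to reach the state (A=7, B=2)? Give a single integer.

Answer: 3

Derivation:
BFS from (A=2, B=5). One shortest path:
  1. empty(B) -> (A=2 B=0)
  2. pour(A -> B) -> (A=0 B=2)
  3. fill(A) -> (A=7 B=2)
Reached target in 3 moves.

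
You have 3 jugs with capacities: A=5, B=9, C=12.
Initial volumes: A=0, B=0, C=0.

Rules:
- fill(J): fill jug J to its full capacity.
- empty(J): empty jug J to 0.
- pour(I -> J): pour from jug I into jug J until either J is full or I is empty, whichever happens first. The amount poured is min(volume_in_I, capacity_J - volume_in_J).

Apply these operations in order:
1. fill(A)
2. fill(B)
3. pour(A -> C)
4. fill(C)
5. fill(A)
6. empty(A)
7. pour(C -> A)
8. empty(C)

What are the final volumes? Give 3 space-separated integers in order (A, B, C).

Step 1: fill(A) -> (A=5 B=0 C=0)
Step 2: fill(B) -> (A=5 B=9 C=0)
Step 3: pour(A -> C) -> (A=0 B=9 C=5)
Step 4: fill(C) -> (A=0 B=9 C=12)
Step 5: fill(A) -> (A=5 B=9 C=12)
Step 6: empty(A) -> (A=0 B=9 C=12)
Step 7: pour(C -> A) -> (A=5 B=9 C=7)
Step 8: empty(C) -> (A=5 B=9 C=0)

Answer: 5 9 0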